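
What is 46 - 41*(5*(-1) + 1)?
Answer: 210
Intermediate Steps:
46 - 41*(5*(-1) + 1) = 46 - 41*(-5 + 1) = 46 - 41*(-4) = 46 + 164 = 210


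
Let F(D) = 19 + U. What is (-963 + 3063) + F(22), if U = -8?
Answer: 2111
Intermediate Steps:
F(D) = 11 (F(D) = 19 - 8 = 11)
(-963 + 3063) + F(22) = (-963 + 3063) + 11 = 2100 + 11 = 2111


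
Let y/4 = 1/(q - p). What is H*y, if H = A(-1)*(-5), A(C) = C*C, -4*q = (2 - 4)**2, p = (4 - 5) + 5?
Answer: 4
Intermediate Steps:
p = 4 (p = -1 + 5 = 4)
q = -1 (q = -(2 - 4)**2/4 = -1/4*(-2)**2 = -1/4*4 = -1)
A(C) = C**2
H = -5 (H = (-1)**2*(-5) = 1*(-5) = -5)
y = -4/5 (y = 4/(-1 - 1*4) = 4/(-1 - 4) = 4/(-5) = 4*(-1/5) = -4/5 ≈ -0.80000)
H*y = -5*(-4/5) = 4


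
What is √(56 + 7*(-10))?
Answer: I*√14 ≈ 3.7417*I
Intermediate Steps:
√(56 + 7*(-10)) = √(56 - 70) = √(-14) = I*√14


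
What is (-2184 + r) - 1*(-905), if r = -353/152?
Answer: -194761/152 ≈ -1281.3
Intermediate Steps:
r = -353/152 (r = -353*1/152 = -353/152 ≈ -2.3224)
(-2184 + r) - 1*(-905) = (-2184 - 353/152) - 1*(-905) = -332321/152 + 905 = -194761/152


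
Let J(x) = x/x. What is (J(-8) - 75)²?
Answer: 5476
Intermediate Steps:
J(x) = 1
(J(-8) - 75)² = (1 - 75)² = (-74)² = 5476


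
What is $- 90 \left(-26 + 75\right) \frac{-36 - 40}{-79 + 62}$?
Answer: $- \frac{335160}{17} \approx -19715.0$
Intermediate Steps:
$- 90 \left(-26 + 75\right) \frac{-36 - 40}{-79 + 62} = \left(-90\right) 49 \left(- \frac{76}{-17}\right) = - 4410 \left(\left(-76\right) \left(- \frac{1}{17}\right)\right) = \left(-4410\right) \frac{76}{17} = - \frac{335160}{17}$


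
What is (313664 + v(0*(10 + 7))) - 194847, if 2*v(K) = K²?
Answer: 118817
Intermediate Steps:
v(K) = K²/2
(313664 + v(0*(10 + 7))) - 194847 = (313664 + (0*(10 + 7))²/2) - 194847 = (313664 + (0*17)²/2) - 194847 = (313664 + (½)*0²) - 194847 = (313664 + (½)*0) - 194847 = (313664 + 0) - 194847 = 313664 - 194847 = 118817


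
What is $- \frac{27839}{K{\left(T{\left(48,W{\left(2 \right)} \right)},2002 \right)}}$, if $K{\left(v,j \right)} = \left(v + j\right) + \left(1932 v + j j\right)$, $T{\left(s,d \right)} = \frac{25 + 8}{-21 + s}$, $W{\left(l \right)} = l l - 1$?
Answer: $- \frac{250551}{36111317} \approx -0.0069383$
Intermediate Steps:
$W{\left(l \right)} = -1 + l^{2}$ ($W{\left(l \right)} = l^{2} - 1 = -1 + l^{2}$)
$T{\left(s,d \right)} = \frac{33}{-21 + s}$
$K{\left(v,j \right)} = j + j^{2} + 1933 v$ ($K{\left(v,j \right)} = \left(j + v\right) + \left(1932 v + j^{2}\right) = \left(j + v\right) + \left(j^{2} + 1932 v\right) = j + j^{2} + 1933 v$)
$- \frac{27839}{K{\left(T{\left(48,W{\left(2 \right)} \right)},2002 \right)}} = - \frac{27839}{2002 + 2002^{2} + 1933 \frac{33}{-21 + 48}} = - \frac{27839}{2002 + 4008004 + 1933 \cdot \frac{33}{27}} = - \frac{27839}{2002 + 4008004 + 1933 \cdot 33 \cdot \frac{1}{27}} = - \frac{27839}{2002 + 4008004 + 1933 \cdot \frac{11}{9}} = - \frac{27839}{2002 + 4008004 + \frac{21263}{9}} = - \frac{27839}{\frac{36111317}{9}} = \left(-27839\right) \frac{9}{36111317} = - \frac{250551}{36111317}$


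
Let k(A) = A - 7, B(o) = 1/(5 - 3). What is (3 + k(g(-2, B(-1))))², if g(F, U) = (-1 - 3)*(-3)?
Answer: 64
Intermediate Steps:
B(o) = ½ (B(o) = 1/2 = ½)
g(F, U) = 12 (g(F, U) = -4*(-3) = 12)
k(A) = -7 + A
(3 + k(g(-2, B(-1))))² = (3 + (-7 + 12))² = (3 + 5)² = 8² = 64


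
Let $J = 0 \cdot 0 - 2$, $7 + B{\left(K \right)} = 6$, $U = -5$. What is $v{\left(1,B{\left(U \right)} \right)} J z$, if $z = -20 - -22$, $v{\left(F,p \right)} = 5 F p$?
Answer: $20$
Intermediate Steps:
$B{\left(K \right)} = -1$ ($B{\left(K \right)} = -7 + 6 = -1$)
$v{\left(F,p \right)} = 5 F p$
$z = 2$ ($z = -20 + 22 = 2$)
$J = -2$ ($J = 0 - 2 = -2$)
$v{\left(1,B{\left(U \right)} \right)} J z = 5 \cdot 1 \left(-1\right) \left(-2\right) 2 = \left(-5\right) \left(-2\right) 2 = 10 \cdot 2 = 20$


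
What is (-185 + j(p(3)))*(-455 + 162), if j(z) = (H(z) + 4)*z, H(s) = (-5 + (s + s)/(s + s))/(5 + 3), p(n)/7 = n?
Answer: 65339/2 ≈ 32670.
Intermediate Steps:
p(n) = 7*n
H(s) = -½ (H(s) = (-5 + (2*s)/((2*s)))/8 = (-5 + (2*s)*(1/(2*s)))*(⅛) = (-5 + 1)*(⅛) = -4*⅛ = -½)
j(z) = 7*z/2 (j(z) = (-½ + 4)*z = 7*z/2)
(-185 + j(p(3)))*(-455 + 162) = (-185 + 7*(7*3)/2)*(-455 + 162) = (-185 + (7/2)*21)*(-293) = (-185 + 147/2)*(-293) = -223/2*(-293) = 65339/2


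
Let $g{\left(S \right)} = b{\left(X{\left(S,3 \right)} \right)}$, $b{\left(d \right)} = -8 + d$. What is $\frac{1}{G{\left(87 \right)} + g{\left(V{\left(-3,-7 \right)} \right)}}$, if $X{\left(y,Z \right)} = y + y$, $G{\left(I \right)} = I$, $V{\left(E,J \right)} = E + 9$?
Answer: $\frac{1}{91} \approx 0.010989$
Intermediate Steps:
$V{\left(E,J \right)} = 9 + E$
$X{\left(y,Z \right)} = 2 y$
$g{\left(S \right)} = -8 + 2 S$
$\frac{1}{G{\left(87 \right)} + g{\left(V{\left(-3,-7 \right)} \right)}} = \frac{1}{87 - \left(8 - 2 \left(9 - 3\right)\right)} = \frac{1}{87 + \left(-8 + 2 \cdot 6\right)} = \frac{1}{87 + \left(-8 + 12\right)} = \frac{1}{87 + 4} = \frac{1}{91}$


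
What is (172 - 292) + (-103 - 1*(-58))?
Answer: -165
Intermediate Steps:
(172 - 292) + (-103 - 1*(-58)) = -120 + (-103 + 58) = -120 - 45 = -165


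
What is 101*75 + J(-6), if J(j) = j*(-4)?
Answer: 7599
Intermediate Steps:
J(j) = -4*j
101*75 + J(-6) = 101*75 - 4*(-6) = 7575 + 24 = 7599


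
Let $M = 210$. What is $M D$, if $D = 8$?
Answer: $1680$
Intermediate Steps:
$M D = 210 \cdot 8 = 1680$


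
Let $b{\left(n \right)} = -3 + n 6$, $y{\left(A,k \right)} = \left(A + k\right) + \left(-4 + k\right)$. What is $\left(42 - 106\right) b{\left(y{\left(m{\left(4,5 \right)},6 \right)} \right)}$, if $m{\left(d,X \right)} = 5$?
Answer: $-4800$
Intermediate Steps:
$y{\left(A,k \right)} = -4 + A + 2 k$
$b{\left(n \right)} = -3 + 6 n$
$\left(42 - 106\right) b{\left(y{\left(m{\left(4,5 \right)},6 \right)} \right)} = \left(42 - 106\right) \left(-3 + 6 \left(-4 + 5 + 2 \cdot 6\right)\right) = - 64 \left(-3 + 6 \left(-4 + 5 + 12\right)\right) = - 64 \left(-3 + 6 \cdot 13\right) = - 64 \left(-3 + 78\right) = \left(-64\right) 75 = -4800$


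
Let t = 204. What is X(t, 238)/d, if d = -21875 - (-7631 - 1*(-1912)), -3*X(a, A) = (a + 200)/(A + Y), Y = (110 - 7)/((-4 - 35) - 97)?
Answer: 13736/390955005 ≈ 3.5134e-5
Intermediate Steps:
Y = -103/136 (Y = 103/(-39 - 97) = 103/(-136) = 103*(-1/136) = -103/136 ≈ -0.75735)
X(a, A) = -(200 + a)/(3*(-103/136 + A)) (X(a, A) = -(a + 200)/(3*(A - 103/136)) = -(200 + a)/(3*(-103/136 + A)))
d = -16156 (d = -21875 - (-7631 + 1912) = -21875 - 1*(-5719) = -21875 + 5719 = -16156)
X(t, 238)/d = (136*(-200 - 1*204)/(3*(-103 + 136*238)))/(-16156) = (136*(-200 - 204)/(3*(-103 + 32368)))*(-1/16156) = ((136/3)*(-404)/32265)*(-1/16156) = ((136/3)*(1/32265)*(-404))*(-1/16156) = -54944/96795*(-1/16156) = 13736/390955005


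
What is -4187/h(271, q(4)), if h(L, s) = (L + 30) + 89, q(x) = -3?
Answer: -4187/390 ≈ -10.736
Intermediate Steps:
h(L, s) = 119 + L (h(L, s) = (30 + L) + 89 = 119 + L)
-4187/h(271, q(4)) = -4187/(119 + 271) = -4187/390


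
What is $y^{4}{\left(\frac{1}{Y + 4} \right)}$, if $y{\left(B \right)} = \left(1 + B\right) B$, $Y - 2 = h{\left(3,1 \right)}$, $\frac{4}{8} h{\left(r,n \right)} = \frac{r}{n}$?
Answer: $\frac{28561}{429981696} \approx 6.6424 \cdot 10^{-5}$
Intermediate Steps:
$h{\left(r,n \right)} = \frac{2 r}{n}$ ($h{\left(r,n \right)} = 2 \frac{r}{n} = \frac{2 r}{n}$)
$Y = 8$ ($Y = 2 + 2 \cdot 3 \cdot 1^{-1} = 2 + 2 \cdot 3 \cdot 1 = 2 + 6 = 8$)
$y{\left(B \right)} = B \left(1 + B\right)$
$y^{4}{\left(\frac{1}{Y + 4} \right)} = \left(\frac{1 + \frac{1}{8 + 4}}{8 + 4}\right)^{4} = \left(\frac{1 + \frac{1}{12}}{12}\right)^{4} = \left(\frac{1}{12} \cdot \frac{13}{12}\right)^{4} = \left(\frac{13}{144}\right)^{4} = \frac{28561}{429981696}$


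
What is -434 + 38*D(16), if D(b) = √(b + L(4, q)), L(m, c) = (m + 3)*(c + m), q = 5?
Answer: -434 + 38*√79 ≈ -96.249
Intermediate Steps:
L(m, c) = (3 + m)*(c + m)
D(b) = √(63 + b) (D(b) = √(b + (4² + 3*5 + 3*4 + 5*4)) = √(b + (16 + 15 + 12 + 20)) = √(b + 63) = √(63 + b))
-434 + 38*D(16) = -434 + 38*√(63 + 16) = -434 + 38*√79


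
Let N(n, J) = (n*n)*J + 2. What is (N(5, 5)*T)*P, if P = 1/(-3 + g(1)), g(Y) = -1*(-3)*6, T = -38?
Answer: -4826/15 ≈ -321.73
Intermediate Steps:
N(n, J) = 2 + J*n² (N(n, J) = n²*J + 2 = J*n² + 2 = 2 + J*n²)
g(Y) = 18 (g(Y) = 3*6 = 18)
P = 1/15 (P = 1/(-3 + 18) = 1/15 ≈ 0.066667)
(N(5, 5)*T)*P = ((2 + 5*5²)*(-38))*(1/15) = ((2 + 5*25)*(-38))*(1/15) = ((2 + 125)*(-38))*(1/15) = (127*(-38))*(1/15) = -4826*1/15 = -4826/15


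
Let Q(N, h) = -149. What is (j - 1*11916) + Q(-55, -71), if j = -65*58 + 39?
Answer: -15796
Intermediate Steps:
j = -3731 (j = -3770 + 39 = -3731)
(j - 1*11916) + Q(-55, -71) = (-3731 - 1*11916) - 149 = (-3731 - 11916) - 149 = -15647 - 149 = -15796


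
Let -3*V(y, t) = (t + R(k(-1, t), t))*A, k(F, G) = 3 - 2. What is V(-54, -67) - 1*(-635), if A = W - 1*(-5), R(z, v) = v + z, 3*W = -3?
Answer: 2437/3 ≈ 812.33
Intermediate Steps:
W = -1 (W = (⅓)*(-3) = -1)
k(F, G) = 1
A = 4 (A = -1 - 1*(-5) = -1 + 5 = 4)
V(y, t) = -4/3 - 8*t/3 (V(y, t) = -(t + (t + 1))*4/3 = -(t + (1 + t))*4/3 = -(1 + 2*t)*4/3 = -(4 + 8*t)/3 = -4/3 - 8*t/3)
V(-54, -67) - 1*(-635) = (-4/3 - 8/3*(-67)) - 1*(-635) = (-4/3 + 536/3) + 635 = 532/3 + 635 = 2437/3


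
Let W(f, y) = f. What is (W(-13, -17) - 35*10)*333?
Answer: -120879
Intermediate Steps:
(W(-13, -17) - 35*10)*333 = (-13 - 35*10)*333 = (-13 - 350)*333 = -363*333 = -120879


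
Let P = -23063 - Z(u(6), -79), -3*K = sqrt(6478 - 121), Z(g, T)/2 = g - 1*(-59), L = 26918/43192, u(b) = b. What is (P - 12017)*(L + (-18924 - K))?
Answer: 7194622058225/10798 - 35210*sqrt(6357)/3 ≈ 6.6536e+8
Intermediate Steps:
L = 13459/21596 (L = 26918*(1/43192) = 13459/21596 ≈ 0.62322)
Z(g, T) = 118 + 2*g (Z(g, T) = 2*(g - 1*(-59)) = 2*(g + 59) = 2*(59 + g) = 118 + 2*g)
K = -sqrt(6357)/3 (K = -sqrt(6478 - 121)/3 = -sqrt(6357)/3 ≈ -26.577)
P = -23193 (P = -23063 - (118 + 2*6) = -23063 - (118 + 12) = -23063 - 1*130 = -23063 - 130 = -23193)
(P - 12017)*(L + (-18924 - K)) = (-23193 - 12017)*(13459/21596 + (-18924 - (-1)*sqrt(6357)/3)) = -35210*(13459/21596 + (-18924 + sqrt(6357)/3)) = -35210*(-408669245/21596 + sqrt(6357)/3) = 7194622058225/10798 - 35210*sqrt(6357)/3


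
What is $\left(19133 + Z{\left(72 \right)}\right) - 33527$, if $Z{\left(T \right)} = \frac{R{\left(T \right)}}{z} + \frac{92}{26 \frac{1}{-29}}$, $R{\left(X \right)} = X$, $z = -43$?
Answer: $- \frac{8104544}{559} \approx -14498.0$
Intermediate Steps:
$Z{\left(T \right)} = - \frac{1334}{13} - \frac{T}{43}$ ($Z{\left(T \right)} = \frac{T}{-43} + \frac{92}{26 \frac{1}{-29}} = T \left(- \frac{1}{43}\right) + \frac{92}{26 \left(- \frac{1}{29}\right)} = - \frac{T}{43} + \frac{92}{- \frac{26}{29}} = - \frac{T}{43} + 92 \left(- \frac{29}{26}\right) = - \frac{T}{43} - \frac{1334}{13} = - \frac{1334}{13} - \frac{T}{43}$)
$\left(19133 + Z{\left(72 \right)}\right) - 33527 = \left(19133 - \frac{58298}{559}\right) - 33527 = \frac{10637049}{559} - 33527 = - \frac{8104544}{559}$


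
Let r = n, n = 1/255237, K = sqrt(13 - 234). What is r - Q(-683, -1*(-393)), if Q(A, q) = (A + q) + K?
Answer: 74018731/255237 - I*sqrt(221) ≈ 290.0 - 14.866*I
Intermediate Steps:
K = I*sqrt(221) (K = sqrt(-221) = I*sqrt(221) ≈ 14.866*I)
Q(A, q) = A + q + I*sqrt(221) (Q(A, q) = (A + q) + I*sqrt(221) = A + q + I*sqrt(221))
n = 1/255237 ≈ 3.9179e-6
r = 1/255237 ≈ 3.9179e-6
r - Q(-683, -1*(-393)) = 1/255237 - (-683 - 1*(-393) + I*sqrt(221)) = 1/255237 - (-683 + 393 + I*sqrt(221)) = 1/255237 - (-290 + I*sqrt(221)) = 1/255237 + (290 - I*sqrt(221)) = 74018731/255237 - I*sqrt(221)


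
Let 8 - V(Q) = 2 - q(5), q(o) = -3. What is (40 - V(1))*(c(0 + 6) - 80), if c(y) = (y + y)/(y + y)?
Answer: -2923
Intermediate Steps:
c(y) = 1 (c(y) = (2*y)/((2*y)) = (2*y)*(1/(2*y)) = 1)
V(Q) = 3 (V(Q) = 8 - (2 - 1*(-3)) = 8 - (2 + 3) = 8 - 1*5 = 8 - 5 = 3)
(40 - V(1))*(c(0 + 6) - 80) = (40 - 1*3)*(1 - 80) = (40 - 3)*(-79) = 37*(-79) = -2923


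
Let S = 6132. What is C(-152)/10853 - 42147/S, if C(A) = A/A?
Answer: -21781679/3169076 ≈ -6.8732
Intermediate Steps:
C(A) = 1
C(-152)/10853 - 42147/S = 1/10853 - 42147/6132 = 1*(1/10853) - 42147*1/6132 = 1/10853 - 2007/292 = -21781679/3169076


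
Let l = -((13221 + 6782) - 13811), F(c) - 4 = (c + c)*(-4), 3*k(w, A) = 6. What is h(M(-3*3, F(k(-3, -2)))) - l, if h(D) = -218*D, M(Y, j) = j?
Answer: 8808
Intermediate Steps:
k(w, A) = 2 (k(w, A) = (⅓)*6 = 2)
F(c) = 4 - 8*c (F(c) = 4 + (c + c)*(-4) = 4 + (2*c)*(-4) = 4 - 8*c)
l = -6192 (l = -(20003 - 13811) = -1*6192 = -6192)
h(M(-3*3, F(k(-3, -2)))) - l = -218*(4 - 8*2) - 1*(-6192) = -218*(4 - 16) + 6192 = -218*(-12) + 6192 = 2616 + 6192 = 8808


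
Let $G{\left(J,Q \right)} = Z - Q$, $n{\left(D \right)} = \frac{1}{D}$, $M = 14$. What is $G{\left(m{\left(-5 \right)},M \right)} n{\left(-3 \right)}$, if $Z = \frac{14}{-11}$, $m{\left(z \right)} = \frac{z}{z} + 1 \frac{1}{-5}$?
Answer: $\frac{56}{11} \approx 5.0909$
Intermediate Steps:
$m{\left(z \right)} = \frac{4}{5}$ ($m{\left(z \right)} = 1 + 1 \left(- \frac{1}{5}\right) = 1 - \frac{1}{5} = \frac{4}{5}$)
$Z = - \frac{14}{11}$ ($Z = 14 \left(- \frac{1}{11}\right) = - \frac{14}{11} \approx -1.2727$)
$G{\left(J,Q \right)} = - \frac{14}{11} - Q$
$G{\left(m{\left(-5 \right)},M \right)} n{\left(-3 \right)} = \frac{- \frac{14}{11} - 14}{-3} = \left(- \frac{14}{11} - 14\right) \left(- \frac{1}{3}\right) = \left(- \frac{168}{11}\right) \left(- \frac{1}{3}\right) = \frac{56}{11}$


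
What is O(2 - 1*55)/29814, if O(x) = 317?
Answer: 317/29814 ≈ 0.010633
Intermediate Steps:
O(2 - 1*55)/29814 = 317/29814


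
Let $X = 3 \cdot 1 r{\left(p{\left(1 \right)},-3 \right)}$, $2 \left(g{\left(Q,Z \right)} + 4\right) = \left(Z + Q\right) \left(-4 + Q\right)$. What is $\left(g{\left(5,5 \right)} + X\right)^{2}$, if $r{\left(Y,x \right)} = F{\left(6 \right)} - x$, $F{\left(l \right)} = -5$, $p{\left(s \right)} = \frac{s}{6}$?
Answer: $25$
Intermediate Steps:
$p{\left(s \right)} = \frac{s}{6}$ ($p{\left(s \right)} = s \frac{1}{6} = \frac{s}{6}$)
$r{\left(Y,x \right)} = -5 - x$
$g{\left(Q,Z \right)} = -4 + \frac{\left(-4 + Q\right) \left(Q + Z\right)}{2}$ ($g{\left(Q,Z \right)} = -4 + \frac{\left(Z + Q\right) \left(-4 + Q\right)}{2} = -4 + \frac{\left(Q + Z\right) \left(-4 + Q\right)}{2} = -4 + \frac{\left(-4 + Q\right) \left(Q + Z\right)}{2}$)
$X = -6$ ($X = 3 \cdot 1 \left(-5 - -3\right) = 3 \left(-5 + 3\right) = 3 \left(-2\right) = -6$)
$\left(g{\left(5,5 \right)} + X\right)^{2} = \left(\left(-4 + \frac{5^{2}}{2} - 10 - 10 + \frac{1}{2} \cdot 5 \cdot 5\right) - 6\right)^{2} = \left(\left(-4 + \frac{1}{2} \cdot 25 - 10 - 10 + \frac{25}{2}\right) - 6\right)^{2} = \left(\left(-4 + \frac{25}{2} - 10 - 10 + \frac{25}{2}\right) - 6\right)^{2} = \left(1 - 6\right)^{2} = \left(-5\right)^{2} = 25$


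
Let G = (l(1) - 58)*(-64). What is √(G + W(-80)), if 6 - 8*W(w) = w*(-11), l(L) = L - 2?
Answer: √14667/2 ≈ 60.554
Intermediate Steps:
l(L) = -2 + L
G = 3776 (G = ((-2 + 1) - 58)*(-64) = (-1 - 58)*(-64) = -59*(-64) = 3776)
W(w) = ¾ + 11*w/8 (W(w) = ¾ - w*(-11)/8 = ¾ - (-11)*w/8 = ¾ + 11*w/8)
√(G + W(-80)) = √(3776 + (¾ + (11/8)*(-80))) = √(3776 + (¾ - 110)) = √(3776 - 437/4) = √(14667/4) = √14667/2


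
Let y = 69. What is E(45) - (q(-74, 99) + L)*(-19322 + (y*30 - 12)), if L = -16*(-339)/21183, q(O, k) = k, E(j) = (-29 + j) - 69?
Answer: 12099048375/7061 ≈ 1.7135e+6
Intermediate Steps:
E(j) = -98 + j
L = 1808/7061 (L = 5424*(1/21183) = 1808/7061 ≈ 0.25605)
E(45) - (q(-74, 99) + L)*(-19322 + (y*30 - 12)) = (-98 + 45) - (99 + 1808/7061)*(-19322 + (69*30 - 12)) = -53 - 700847*(-19322 + (2070 - 12))/7061 = -53 - 700847*(-19322 + 2058)/7061 = -53 - 700847*(-17264)/7061 = -53 - 1*(-12099422608/7061) = -53 + 12099422608/7061 = 12099048375/7061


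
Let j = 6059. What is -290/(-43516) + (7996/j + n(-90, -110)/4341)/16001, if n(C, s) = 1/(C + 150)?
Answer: 1853398983076151/274712290942116060 ≈ 0.0067467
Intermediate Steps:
n(C, s) = 1/(150 + C)
-290/(-43516) + (7996/j + n(-90, -110)/4341)/16001 = -290/(-43516) + (7996/6059 + 1/((150 - 90)*4341))/16001 = -290*(-1/43516) + (7996*(1/6059) + (1/4341)/60)*(1/16001) = 145/21758 + (7996/6059 + (1/60)*(1/4341))*(1/16001) = 145/21758 + (7996/6059 + 1/260460)*(1/16001) = 145/21758 + (2082644219/1578127140)*(1/16001) = 145/21758 + 2082644219/25251612367140 = 1853398983076151/274712290942116060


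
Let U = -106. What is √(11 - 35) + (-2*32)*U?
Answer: 6784 + 2*I*√6 ≈ 6784.0 + 4.899*I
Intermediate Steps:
√(11 - 35) + (-2*32)*U = √(11 - 35) - 2*32*(-106) = √(-24) - 64*(-106) = 2*I*√6 + 6784 = 6784 + 2*I*√6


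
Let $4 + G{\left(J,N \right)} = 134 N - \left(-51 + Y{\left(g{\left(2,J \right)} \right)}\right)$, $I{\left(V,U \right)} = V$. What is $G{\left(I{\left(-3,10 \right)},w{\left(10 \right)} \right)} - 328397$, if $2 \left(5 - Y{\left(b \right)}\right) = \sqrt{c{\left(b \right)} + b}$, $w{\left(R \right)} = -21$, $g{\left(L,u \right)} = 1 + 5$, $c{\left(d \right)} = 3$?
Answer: $- \frac{662335}{2} \approx -3.3117 \cdot 10^{5}$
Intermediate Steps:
$g{\left(L,u \right)} = 6$
$Y{\left(b \right)} = 5 - \frac{\sqrt{3 + b}}{2}$
$G{\left(J,N \right)} = \frac{87}{2} + 134 N$ ($G{\left(J,N \right)} = -4 + \left(134 N + \left(51 - \left(5 - \frac{\sqrt{3 + 6}}{2}\right)\right)\right) = -4 + \left(134 N + \left(51 - \left(5 - \frac{\sqrt{9}}{2}\right)\right)\right) = -4 + \left(134 N + \left(51 - \left(5 - \frac{3}{2}\right)\right)\right) = -4 + \left(134 N + \left(51 - \frac{7}{2}\right)\right) = -4 + \left(134 N + \frac{95}{2}\right) = -4 + \left(\frac{95}{2} + 134 N\right) = \frac{87}{2} + 134 N$)
$G{\left(I{\left(-3,10 \right)},w{\left(10 \right)} \right)} - 328397 = \left(\frac{87}{2} + 134 \left(-21\right)\right) - 328397 = \left(\frac{87}{2} - 2814\right) - 328397 = - \frac{5541}{2} - 328397 = - \frac{662335}{2}$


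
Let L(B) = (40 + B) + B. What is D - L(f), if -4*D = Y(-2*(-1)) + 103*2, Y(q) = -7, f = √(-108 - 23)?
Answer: -359/4 - 2*I*√131 ≈ -89.75 - 22.891*I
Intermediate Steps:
f = I*√131 (f = √(-131) = I*√131 ≈ 11.446*I)
L(B) = 40 + 2*B
D = -199/4 (D = -(-7 + 103*2)/4 = -(-7 + 206)/4 = -¼*199 = -199/4 ≈ -49.750)
D - L(f) = -199/4 - (40 + 2*(I*√131)) = -199/4 - (40 + 2*I*√131) = -199/4 + (-40 - 2*I*√131) = -359/4 - 2*I*√131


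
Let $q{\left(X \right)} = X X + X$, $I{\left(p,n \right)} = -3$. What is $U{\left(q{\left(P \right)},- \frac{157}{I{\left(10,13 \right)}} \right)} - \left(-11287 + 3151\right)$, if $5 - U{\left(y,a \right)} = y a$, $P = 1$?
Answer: $\frac{24109}{3} \approx 8036.3$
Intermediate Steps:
$q{\left(X \right)} = X + X^{2}$ ($q{\left(X \right)} = X^{2} + X = X + X^{2}$)
$U{\left(y,a \right)} = 5 - a y$ ($U{\left(y,a \right)} = 5 - y a = 5 - a y$)
$U{\left(q{\left(P \right)},- \frac{157}{I{\left(10,13 \right)}} \right)} - \left(-11287 + 3151\right) = \left(5 - - \frac{157}{-3} \cdot 1 \left(1 + 1\right)\right) - \left(-11287 + 3151\right) = \left(5 - \left(-157\right) \left(- \frac{1}{3}\right) 1 \cdot 2\right) - -8136 = \left(5 - \frac{157}{3} \cdot 2\right) + 8136 = \left(5 - \frac{314}{3}\right) + 8136 = - \frac{299}{3} + 8136 = \frac{24109}{3}$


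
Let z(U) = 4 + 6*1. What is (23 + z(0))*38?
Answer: 1254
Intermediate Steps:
z(U) = 10 (z(U) = 4 + 6 = 10)
(23 + z(0))*38 = (23 + 10)*38 = 33*38 = 1254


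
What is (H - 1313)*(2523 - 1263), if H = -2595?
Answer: -4924080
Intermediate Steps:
(H - 1313)*(2523 - 1263) = (-2595 - 1313)*(2523 - 1263) = -3908*1260 = -4924080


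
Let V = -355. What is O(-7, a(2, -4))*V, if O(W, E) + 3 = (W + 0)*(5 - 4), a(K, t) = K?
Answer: 3550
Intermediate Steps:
O(W, E) = -3 + W (O(W, E) = -3 + (W + 0)*(5 - 4) = -3 + W*1 = -3 + W)
O(-7, a(2, -4))*V = (-3 - 7)*(-355) = -10*(-355) = 3550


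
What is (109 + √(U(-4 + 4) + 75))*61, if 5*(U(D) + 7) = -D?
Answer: 6649 + 122*√17 ≈ 7152.0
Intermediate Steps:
U(D) = -7 - D/5 (U(D) = -7 + (-D)/5 = -7 - D/5)
(109 + √(U(-4 + 4) + 75))*61 = (109 + √((-7 - (-4 + 4)/5) + 75))*61 = (109 + √((-7 - ⅕*0) + 75))*61 = (109 + √((-7 + 0) + 75))*61 = (109 + √(-7 + 75))*61 = (109 + √68)*61 = (109 + 2*√17)*61 = 6649 + 122*√17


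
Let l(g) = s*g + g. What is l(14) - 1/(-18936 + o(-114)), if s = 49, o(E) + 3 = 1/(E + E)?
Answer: 3022665328/4318093 ≈ 700.00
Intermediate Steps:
o(E) = -3 + 1/(2*E) (o(E) = -3 + 1/(E + E) = -3 + 1/(2*E))
l(g) = 50*g (l(g) = 49*g + g = 50*g)
l(14) - 1/(-18936 + o(-114)) = 50*14 - 1/(-18936 + (-3 + (½)/(-114))) = 700 - 1/(-18936 + (-3 + (½)*(-1/114))) = 700 - 1/(-18936 + (-3 - 1/228)) = 700 - 1/(-18936 - 685/228) = 700 - 1/(-4318093/228) = 700 - 1*(-228/4318093) = 700 + 228/4318093 = 3022665328/4318093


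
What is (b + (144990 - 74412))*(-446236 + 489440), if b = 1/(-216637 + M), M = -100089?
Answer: 482888680518454/158363 ≈ 3.0493e+9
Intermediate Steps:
b = -1/316726 (b = 1/(-216637 - 100089) = 1/(-316726) = -1/316726 ≈ -3.1573e-6)
(b + (144990 - 74412))*(-446236 + 489440) = (-1/316726 + (144990 - 74412))*(-446236 + 489440) = (-1/316726 + 70578)*43204 = (22353887627/316726)*43204 = 482888680518454/158363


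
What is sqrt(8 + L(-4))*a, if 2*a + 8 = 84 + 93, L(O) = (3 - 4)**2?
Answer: 507/2 ≈ 253.50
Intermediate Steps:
L(O) = 1 (L(O) = (-1)**2 = 1)
a = 169/2 (a = -4 + (84 + 93)/2 = -4 + (1/2)*177 = -4 + 177/2 = 169/2 ≈ 84.500)
sqrt(8 + L(-4))*a = sqrt(8 + 1)*(169/2) = sqrt(9)*(169/2) = 3*(169/2) = 507/2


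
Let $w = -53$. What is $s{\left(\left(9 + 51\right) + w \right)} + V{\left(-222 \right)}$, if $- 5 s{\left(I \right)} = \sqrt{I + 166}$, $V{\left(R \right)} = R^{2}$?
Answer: $49284 - \frac{\sqrt{173}}{5} \approx 49281.0$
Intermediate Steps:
$s{\left(I \right)} = - \frac{\sqrt{166 + I}}{5}$ ($s{\left(I \right)} = - \frac{\sqrt{I + 166}}{5} = - \frac{\sqrt{166 + I}}{5}$)
$s{\left(\left(9 + 51\right) + w \right)} + V{\left(-222 \right)} = - \frac{\sqrt{166 + \left(\left(9 + 51\right) - 53\right)}}{5} + \left(-222\right)^{2} = - \frac{\sqrt{166 + \left(60 - 53\right)}}{5} + 49284 = - \frac{\sqrt{166 + 7}}{5} + 49284 = - \frac{\sqrt{173}}{5} + 49284 = 49284 - \frac{\sqrt{173}}{5}$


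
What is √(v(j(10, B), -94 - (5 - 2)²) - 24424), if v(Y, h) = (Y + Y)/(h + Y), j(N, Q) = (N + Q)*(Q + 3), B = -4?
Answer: 2*I*√72545059/109 ≈ 156.28*I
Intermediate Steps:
j(N, Q) = (3 + Q)*(N + Q) (j(N, Q) = (N + Q)*(3 + Q) = (3 + Q)*(N + Q))
v(Y, h) = 2*Y/(Y + h) (v(Y, h) = (2*Y)/(Y + h) = 2*Y/(Y + h))
√(v(j(10, B), -94 - (5 - 2)²) - 24424) = √(2*((-4)² + 3*10 + 3*(-4) + 10*(-4))/(((-4)² + 3*10 + 3*(-4) + 10*(-4)) + (-94 - (5 - 2)²)) - 24424) = √(2*(16 + 30 - 12 - 40)/((16 + 30 - 12 - 40) + (-94 - 1*3²)) - 24424) = √(2*(-6)/(-6 + (-94 - 1*9)) - 24424) = √(2*(-6)/(-6 + (-94 - 9)) - 24424) = √(2*(-6)/(-6 - 103) - 24424) = √(2*(-6)/(-109) - 24424) = √(2*(-6)*(-1/109) - 24424) = √(12/109 - 24424) = √(-2662204/109) = 2*I*√72545059/109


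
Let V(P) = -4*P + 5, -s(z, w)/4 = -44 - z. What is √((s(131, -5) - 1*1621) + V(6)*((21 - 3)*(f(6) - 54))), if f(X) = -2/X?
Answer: 29*√21 ≈ 132.89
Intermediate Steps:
s(z, w) = 176 + 4*z (s(z, w) = -4*(-44 - z) = 176 + 4*z)
V(P) = 5 - 4*P
√((s(131, -5) - 1*1621) + V(6)*((21 - 3)*(f(6) - 54))) = √(((176 + 4*131) - 1*1621) + (5 - 4*6)*((21 - 3)*(-2/6 - 54))) = √(((176 + 524) - 1621) + (5 - 24)*(18*(-2*⅙ - 54))) = √((700 - 1621) - 342*(-⅓ - 54)) = √(-921 - 342*(-163)/3) = √(-921 - 19*(-978)) = √(-921 + 18582) = √17661 = 29*√21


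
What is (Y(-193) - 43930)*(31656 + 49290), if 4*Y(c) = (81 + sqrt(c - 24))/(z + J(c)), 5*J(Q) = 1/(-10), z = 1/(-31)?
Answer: -3587324355 - 1161725*I*sqrt(217)/3 ≈ -3.5873e+9 - 5.7044e+6*I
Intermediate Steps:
z = -1/31 ≈ -0.032258
J(Q) = -1/50 (J(Q) = (1/5)/(-10) = (1/5)*(-1/10) = -1/50)
Y(c) = -775/2 - 775*sqrt(-24 + c)/162 (Y(c) = ((81 + sqrt(c - 24))/(-1/31 - 1/50))/4 = ((81 + sqrt(-24 + c))/(-81/1550))/4 = ((81 + sqrt(-24 + c))*(-1550/81))/4 = (-1550 - 1550*sqrt(-24 + c)/81)/4 = -775/2 - 775*sqrt(-24 + c)/162)
(Y(-193) - 43930)*(31656 + 49290) = ((-775/2 - 775*sqrt(-24 - 193)/162) - 43930)*(31656 + 49290) = ((-775/2 - 775*I*sqrt(217)/162) - 43930)*80946 = (-88635/2 - 775*I*sqrt(217)/162)*80946 = -3587324355 - 1161725*I*sqrt(217)/3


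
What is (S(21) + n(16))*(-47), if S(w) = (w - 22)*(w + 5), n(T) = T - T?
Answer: 1222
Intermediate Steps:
n(T) = 0
S(w) = (-22 + w)*(5 + w)
(S(21) + n(16))*(-47) = ((-110 + 21**2 - 17*21) + 0)*(-47) = ((-110 + 441 - 357) + 0)*(-47) = (-26 + 0)*(-47) = -26*(-47) = 1222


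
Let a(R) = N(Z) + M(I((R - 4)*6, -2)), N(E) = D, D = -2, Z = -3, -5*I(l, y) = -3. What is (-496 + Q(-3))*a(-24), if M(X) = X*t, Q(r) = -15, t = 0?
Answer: 1022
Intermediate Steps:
I(l, y) = ⅗ (I(l, y) = -⅕*(-3) = ⅗)
M(X) = 0 (M(X) = X*0 = 0)
N(E) = -2
a(R) = -2 (a(R) = -2 + 0 = -2)
(-496 + Q(-3))*a(-24) = (-496 - 15)*(-2) = -511*(-2) = 1022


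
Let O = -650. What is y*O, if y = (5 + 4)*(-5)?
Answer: 29250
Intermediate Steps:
y = -45 (y = 9*(-5) = -45)
y*O = -45*(-650) = 29250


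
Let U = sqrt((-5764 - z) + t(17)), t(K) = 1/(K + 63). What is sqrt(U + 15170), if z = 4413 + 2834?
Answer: sqrt(1517000 + 5*I*sqrt(5204395))/10 ≈ 123.17 + 0.46305*I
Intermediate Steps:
z = 7247
t(K) = 1/(63 + K)
U = I*sqrt(5204395)/20 (U = sqrt((-5764 - 1*7247) + 1/(63 + 17)) = sqrt((-5764 - 7247) + 1/80) = sqrt(-13011 + 1/80) = sqrt(-1040879/80) = I*sqrt(5204395)/20 ≈ 114.07*I)
sqrt(U + 15170) = sqrt(I*sqrt(5204395)/20 + 15170) = sqrt(15170 + I*sqrt(5204395)/20)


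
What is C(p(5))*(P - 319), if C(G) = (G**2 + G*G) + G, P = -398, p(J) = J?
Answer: -39435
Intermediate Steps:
C(G) = G + 2*G**2 (C(G) = (G**2 + G**2) + G = 2*G**2 + G = G + 2*G**2)
C(p(5))*(P - 319) = (5*(1 + 2*5))*(-398 - 319) = (5*(1 + 10))*(-717) = (5*11)*(-717) = 55*(-717) = -39435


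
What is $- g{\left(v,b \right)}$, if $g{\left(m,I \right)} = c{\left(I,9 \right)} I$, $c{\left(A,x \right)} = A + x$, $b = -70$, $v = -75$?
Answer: $-4270$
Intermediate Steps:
$g{\left(m,I \right)} = I \left(9 + I\right)$ ($g{\left(m,I \right)} = \left(I + 9\right) I = \left(9 + I\right) I = I \left(9 + I\right)$)
$- g{\left(v,b \right)} = - \left(-70\right) \left(9 - 70\right) = - \left(-70\right) \left(-61\right) = \left(-1\right) 4270 = -4270$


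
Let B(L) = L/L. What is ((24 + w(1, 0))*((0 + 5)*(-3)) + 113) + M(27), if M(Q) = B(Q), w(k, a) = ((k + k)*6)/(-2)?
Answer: -156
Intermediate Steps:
w(k, a) = -6*k (w(k, a) = ((2*k)*6)*(-1/2) = (12*k)*(-1/2) = -6*k)
B(L) = 1
M(Q) = 1
((24 + w(1, 0))*((0 + 5)*(-3)) + 113) + M(27) = ((24 - 6*1)*((0 + 5)*(-3)) + 113) + 1 = ((24 - 6)*(5*(-3)) + 113) + 1 = (18*(-15) + 113) + 1 = (-270 + 113) + 1 = -157 + 1 = -156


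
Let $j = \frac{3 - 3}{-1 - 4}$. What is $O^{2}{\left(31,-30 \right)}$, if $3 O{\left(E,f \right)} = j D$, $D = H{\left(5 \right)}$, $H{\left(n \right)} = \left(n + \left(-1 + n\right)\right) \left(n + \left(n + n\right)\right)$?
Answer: $0$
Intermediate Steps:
$j = 0$ ($j = \frac{0}{-5} = 0 \left(- \frac{1}{5}\right) = 0$)
$H{\left(n \right)} = 3 n \left(-1 + 2 n\right)$ ($H{\left(n \right)} = \left(-1 + 2 n\right) \left(n + 2 n\right) = \left(-1 + 2 n\right) 3 n = 3 n \left(-1 + 2 n\right)$)
$D = 135$ ($D = 3 \cdot 5 \left(-1 + 2 \cdot 5\right) = 3 \cdot 5 \left(-1 + 10\right) = 3 \cdot 5 \cdot 9 = 135$)
$O{\left(E,f \right)} = 0$ ($O{\left(E,f \right)} = \frac{0 \cdot 135}{3} = \frac{1}{3} \cdot 0 = 0$)
$O^{2}{\left(31,-30 \right)} = 0^{2} = 0$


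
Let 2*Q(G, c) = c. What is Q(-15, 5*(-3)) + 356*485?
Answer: 345305/2 ≈ 1.7265e+5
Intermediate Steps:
Q(G, c) = c/2
Q(-15, 5*(-3)) + 356*485 = (5*(-3))/2 + 356*485 = (1/2)*(-15) + 172660 = -15/2 + 172660 = 345305/2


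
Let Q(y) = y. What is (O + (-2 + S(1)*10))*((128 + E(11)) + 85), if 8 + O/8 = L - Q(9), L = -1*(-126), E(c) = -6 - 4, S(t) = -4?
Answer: 168490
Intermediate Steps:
E(c) = -10
L = 126
O = 872 (O = -64 + 8*(126 - 1*9) = -64 + 8*(126 - 9) = -64 + 8*117 = -64 + 936 = 872)
(O + (-2 + S(1)*10))*((128 + E(11)) + 85) = (872 + (-2 - 4*10))*((128 - 10) + 85) = (872 + (-2 - 40))*(118 + 85) = (872 - 42)*203 = 830*203 = 168490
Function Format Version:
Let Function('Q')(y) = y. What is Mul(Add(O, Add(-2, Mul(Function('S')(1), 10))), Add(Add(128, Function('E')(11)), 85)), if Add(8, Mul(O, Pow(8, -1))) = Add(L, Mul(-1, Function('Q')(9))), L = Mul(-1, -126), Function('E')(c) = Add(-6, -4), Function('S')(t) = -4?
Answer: 168490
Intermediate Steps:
Function('E')(c) = -10
L = 126
O = 872 (O = Add(-64, Mul(8, Add(126, Mul(-1, 9)))) = Add(-64, Mul(8, Add(126, -9))) = Add(-64, Mul(8, 117)) = Add(-64, 936) = 872)
Mul(Add(O, Add(-2, Mul(Function('S')(1), 10))), Add(Add(128, Function('E')(11)), 85)) = Mul(Add(872, Add(-2, Mul(-4, 10))), Add(Add(128, -10), 85)) = Mul(Add(872, Add(-2, -40)), Add(118, 85)) = Mul(Add(872, -42), 203) = Mul(830, 203) = 168490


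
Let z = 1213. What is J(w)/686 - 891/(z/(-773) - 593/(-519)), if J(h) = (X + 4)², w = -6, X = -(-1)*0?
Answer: 122609331895/58707194 ≈ 2088.5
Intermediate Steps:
X = 0 (X = -1*0 = 0)
J(h) = 16 (J(h) = (0 + 4)² = 4² = 16)
J(w)/686 - 891/(z/(-773) - 593/(-519)) = 16/686 - 891/(1213/(-773) - 593/(-519)) = 16*(1/686) - 891/(1213*(-1/773) - 593*(-1/519)) = 8/343 - 891/(-1213/773 + 593/519) = 8/343 - 891/(-171158/401187) = 8/343 - 891*(-401187/171158) = 8/343 + 357457617/171158 = 122609331895/58707194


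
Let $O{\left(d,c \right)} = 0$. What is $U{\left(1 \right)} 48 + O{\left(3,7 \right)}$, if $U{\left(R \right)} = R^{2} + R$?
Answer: $96$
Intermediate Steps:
$U{\left(R \right)} = R + R^{2}$
$U{\left(1 \right)} 48 + O{\left(3,7 \right)} = 1 \left(1 + 1\right) 48 + 0 = 1 \cdot 2 \cdot 48 + 0 = 2 \cdot 48 + 0 = 96 + 0 = 96$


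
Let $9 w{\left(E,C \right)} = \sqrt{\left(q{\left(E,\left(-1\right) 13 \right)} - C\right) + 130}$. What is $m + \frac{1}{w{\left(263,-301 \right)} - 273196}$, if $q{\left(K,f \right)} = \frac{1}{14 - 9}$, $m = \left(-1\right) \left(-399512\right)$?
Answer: $\frac{39208732937094901}{98141565053} - \frac{9 \sqrt{55}}{2159114431166} \approx 3.9951 \cdot 10^{5}$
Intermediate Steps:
$m = 399512$
$q{\left(K,f \right)} = \frac{1}{5}$
$w{\left(E,C \right)} = \frac{\sqrt{\frac{651}{5} - C}}{9}$ ($w{\left(E,C \right)} = \frac{\sqrt{\left(\frac{1}{5} - C\right) + 130}}{9} = \frac{\sqrt{\frac{651}{5} - C}}{9}$)
$m + \frac{1}{w{\left(263,-301 \right)} - 273196} = 399512 + \frac{1}{\frac{\sqrt{3255 - -7525}}{45} - 273196} = 399512 + \frac{1}{\frac{\sqrt{3255 + 7525}}{45} - 273196} = 399512 + \frac{1}{\frac{\sqrt{10780}}{45} - 273196} = 399512 + \frac{1}{\frac{14 \sqrt{55}}{45} - 273196} = 399512 + \frac{1}{-273196 + \frac{14 \sqrt{55}}{45}}$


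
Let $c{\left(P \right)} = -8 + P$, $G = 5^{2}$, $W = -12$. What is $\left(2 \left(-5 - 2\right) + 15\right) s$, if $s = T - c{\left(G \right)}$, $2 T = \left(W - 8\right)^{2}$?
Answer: $183$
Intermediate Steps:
$G = 25$
$T = 200$ ($T = \frac{\left(-12 - 8\right)^{2}}{2} = \frac{\left(-20\right)^{2}}{2} = \frac{1}{2} \cdot 400 = 200$)
$s = 183$ ($s = 200 - \left(-8 + 25\right) = 200 - 17 = 183$)
$\left(2 \left(-5 - 2\right) + 15\right) s = \left(2 \left(-5 - 2\right) + 15\right) 183 = \left(2 \left(-7\right) + 15\right) 183 = \left(-14 + 15\right) 183 = 1 \cdot 183 = 183$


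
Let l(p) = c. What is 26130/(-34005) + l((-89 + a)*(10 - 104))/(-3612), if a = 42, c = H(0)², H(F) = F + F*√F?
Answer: -1742/2267 ≈ -0.76842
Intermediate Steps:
H(F) = F + F^(3/2)
c = 0 (c = (0 + 0^(3/2))² = (0 + 0)² = 0² = 0)
l(p) = 0
26130/(-34005) + l((-89 + a)*(10 - 104))/(-3612) = 26130/(-34005) + 0/(-3612) = 26130*(-1/34005) + 0*(-1/3612) = -1742/2267 + 0 = -1742/2267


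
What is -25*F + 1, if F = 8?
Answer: -199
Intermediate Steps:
-25*F + 1 = -25*8 + 1 = -200 + 1 = -199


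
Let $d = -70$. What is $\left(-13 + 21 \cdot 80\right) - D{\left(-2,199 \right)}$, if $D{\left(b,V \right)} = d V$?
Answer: $15597$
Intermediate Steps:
$D{\left(b,V \right)} = - 70 V$
$\left(-13 + 21 \cdot 80\right) - D{\left(-2,199 \right)} = \left(-13 + 21 \cdot 80\right) - \left(-70\right) 199 = \left(-13 + 1680\right) - -13930 = 1667 + 13930 = 15597$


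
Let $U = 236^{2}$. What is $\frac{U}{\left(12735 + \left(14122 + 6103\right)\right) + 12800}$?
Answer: $\frac{3481}{2860} \approx 1.2171$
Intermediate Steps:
$U = 55696$
$\frac{U}{\left(12735 + \left(14122 + 6103\right)\right) + 12800} = \frac{55696}{\left(12735 + \left(14122 + 6103\right)\right) + 12800} = \frac{55696}{\left(12735 + 20225\right) + 12800} = \frac{55696}{32960 + 12800} = \frac{55696}{45760} = 55696 \cdot \frac{1}{45760} = \frac{3481}{2860}$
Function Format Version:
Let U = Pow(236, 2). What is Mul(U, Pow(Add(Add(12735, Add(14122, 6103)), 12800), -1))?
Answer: Rational(3481, 2860) ≈ 1.2171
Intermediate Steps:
U = 55696
Mul(U, Pow(Add(Add(12735, Add(14122, 6103)), 12800), -1)) = Mul(55696, Pow(Add(Add(12735, Add(14122, 6103)), 12800), -1)) = Mul(55696, Pow(Add(Add(12735, 20225), 12800), -1)) = Mul(55696, Pow(Add(32960, 12800), -1)) = Mul(55696, Pow(45760, -1)) = Mul(55696, Rational(1, 45760)) = Rational(3481, 2860)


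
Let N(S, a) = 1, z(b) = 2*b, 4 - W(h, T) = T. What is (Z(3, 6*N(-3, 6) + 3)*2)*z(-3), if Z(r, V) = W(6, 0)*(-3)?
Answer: 144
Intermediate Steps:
W(h, T) = 4 - T
Z(r, V) = -12 (Z(r, V) = (4 - 1*0)*(-3) = (4 + 0)*(-3) = 4*(-3) = -12)
(Z(3, 6*N(-3, 6) + 3)*2)*z(-3) = (-12*2)*(2*(-3)) = -24*(-6) = 144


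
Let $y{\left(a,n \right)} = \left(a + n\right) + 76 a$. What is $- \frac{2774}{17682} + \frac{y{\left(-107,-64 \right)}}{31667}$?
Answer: $- \frac{117328952}{279967947} \approx -0.41908$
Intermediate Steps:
$y{\left(a,n \right)} = n + 77 a$
$- \frac{2774}{17682} + \frac{y{\left(-107,-64 \right)}}{31667} = - \frac{2774}{17682} + \frac{-64 + 77 \left(-107\right)}{31667} = \left(-2774\right) \frac{1}{17682} + \left(-64 - 8239\right) \frac{1}{31667} = - \frac{1387}{8841} - \frac{8303}{31667} = - \frac{117328952}{279967947}$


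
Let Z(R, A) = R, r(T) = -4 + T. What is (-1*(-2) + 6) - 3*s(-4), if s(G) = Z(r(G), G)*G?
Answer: -88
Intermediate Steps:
s(G) = G*(-4 + G) (s(G) = (-4 + G)*G = G*(-4 + G))
(-1*(-2) + 6) - 3*s(-4) = (-1*(-2) + 6) - (-12)*(-4 - 4) = (2 + 6) - (-12)*(-8) = 8 - 3*32 = 8 - 96 = -88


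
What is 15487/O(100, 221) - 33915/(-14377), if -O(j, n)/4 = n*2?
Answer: -9570287/1495208 ≈ -6.4006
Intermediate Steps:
O(j, n) = -8*n (O(j, n) = -4*n*2 = -8*n)
15487/O(100, 221) - 33915/(-14377) = 15487/((-8*221)) - 33915/(-14377) = 15487/(-1768) - 33915*(-1/14377) = 15487*(-1/1768) + 33915/14377 = -911/104 + 33915/14377 = -9570287/1495208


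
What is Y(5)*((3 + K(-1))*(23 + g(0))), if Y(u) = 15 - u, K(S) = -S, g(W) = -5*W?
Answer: 920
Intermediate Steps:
Y(5)*((3 + K(-1))*(23 + g(0))) = (15 - 1*5)*((3 - 1*(-1))*(23 - 5*0)) = (15 - 5)*((3 + 1)*(23 + 0)) = 10*(4*23) = 10*92 = 920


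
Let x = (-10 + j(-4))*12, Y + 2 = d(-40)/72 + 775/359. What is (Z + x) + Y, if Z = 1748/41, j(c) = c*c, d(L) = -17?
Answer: 121403641/1059768 ≈ 114.56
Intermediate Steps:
j(c) = c**2
Y = -1999/25848 (Y = -2 + (-17/72 + 775/359) = -2 + 49697/25848 = -1999/25848 ≈ -0.077337)
x = 72 (x = (-10 + (-4)**2)*12 = (-10 + 16)*12 = 6*12 = 72)
Z = 1748/41 (Z = 1748*(1/41) = 1748/41 ≈ 42.634)
(Z + x) + Y = (1748/41 + 72) - 1999/25848 = 4700/41 - 1999/25848 = 121403641/1059768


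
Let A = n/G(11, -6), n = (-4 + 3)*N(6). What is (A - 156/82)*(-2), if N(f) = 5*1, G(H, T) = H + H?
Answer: 1921/451 ≈ 4.2594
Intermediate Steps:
G(H, T) = 2*H
N(f) = 5
n = -5 (n = (-4 + 3)*5 = -1*5 = -5)
A = -5/22 (A = -5/(2*11) = -5/22 ≈ -0.22727)
(A - 156/82)*(-2) = (-5/22 - 156/82)*(-2) = (-5/22 - 156*1/82)*(-2) = (-5/22 - 78/41)*(-2) = -1921/902*(-2) = 1921/451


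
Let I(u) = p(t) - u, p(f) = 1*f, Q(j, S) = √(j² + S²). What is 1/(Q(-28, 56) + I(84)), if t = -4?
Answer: -11/478 - 7*√5/956 ≈ -0.039385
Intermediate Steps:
Q(j, S) = √(S² + j²)
p(f) = f
I(u) = -4 - u
1/(Q(-28, 56) + I(84)) = 1/(√(56² + (-28)²) + (-4 - 1*84)) = 1/(√(3136 + 784) + (-4 - 84)) = 1/(√3920 - 88) = 1/(28*√5 - 88) = 1/(-88 + 28*√5)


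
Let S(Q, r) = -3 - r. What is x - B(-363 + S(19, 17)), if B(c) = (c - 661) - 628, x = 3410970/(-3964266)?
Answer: 1104140297/660711 ≈ 1671.1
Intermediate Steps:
x = -568495/660711 (x = 3410970*(-1/3964266) = -568495/660711 ≈ -0.86043)
B(c) = -1289 + c (B(c) = (-661 + c) - 628 = -1289 + c)
x - B(-363 + S(19, 17)) = -568495/660711 - (-1289 + (-363 + (-3 - 1*17))) = -568495/660711 - (-1289 + (-363 + (-3 - 17))) = -568495/660711 - (-1289 + (-363 - 20)) = -568495/660711 - (-1289 - 383) = -568495/660711 - 1*(-1672) = -568495/660711 + 1672 = 1104140297/660711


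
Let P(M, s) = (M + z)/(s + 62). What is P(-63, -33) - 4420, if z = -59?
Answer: -128302/29 ≈ -4424.2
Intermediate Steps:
P(M, s) = (-59 + M)/(62 + s) (P(M, s) = (M - 59)/(s + 62) = (-59 + M)/(62 + s))
P(-63, -33) - 4420 = (-59 - 63)/(62 - 33) - 4420 = -122/29 - 4420 = -128302/29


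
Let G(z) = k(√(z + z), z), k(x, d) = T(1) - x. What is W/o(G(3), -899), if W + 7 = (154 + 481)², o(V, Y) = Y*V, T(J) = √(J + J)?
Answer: 201609*√2/1798 + 201609*√6/1798 ≈ 433.24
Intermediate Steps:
T(J) = √2*√J (T(J) = √(2*J) = √2*√J)
k(x, d) = √2 - x (k(x, d) = √2*√1 - x = √2*1 - x = √2 - x)
G(z) = √2 - √2*√z (G(z) = √2 - √(z + z) = √2 - √(2*z) = √2 - √2*√z)
o(V, Y) = V*Y
W = 403218 (W = -7 + (154 + 481)² = -7 + 635² = -7 + 403225 = 403218)
W/o(G(3), -899) = 403218/(((√2*(1 - √3))*(-899))) = 403218/((-899*√2*(1 - √3))) = 403218*(-√2/(1798*(1 - √3))) = -201609*√2/(899*(1 - √3))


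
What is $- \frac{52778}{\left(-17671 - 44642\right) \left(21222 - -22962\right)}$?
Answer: $\frac{26389}{1376618796} \approx 1.9169 \cdot 10^{-5}$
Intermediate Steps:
$- \frac{52778}{\left(-17671 - 44642\right) \left(21222 - -22962\right)} = - \frac{52778}{\left(-62313\right) \left(21222 + \left(-691 + 23653\right)\right)} = - \frac{52778}{\left(-62313\right) \left(21222 + 22962\right)} = - \frac{52778}{\left(-62313\right) 44184} = - \frac{52778}{-2753237592} = \left(-52778\right) \left(- \frac{1}{2753237592}\right) = \frac{26389}{1376618796}$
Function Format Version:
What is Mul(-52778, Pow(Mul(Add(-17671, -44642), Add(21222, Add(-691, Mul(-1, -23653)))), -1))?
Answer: Rational(26389, 1376618796) ≈ 1.9169e-5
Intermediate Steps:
Mul(-52778, Pow(Mul(Add(-17671, -44642), Add(21222, Add(-691, Mul(-1, -23653)))), -1)) = Mul(-52778, Pow(Mul(-62313, Add(21222, Add(-691, 23653))), -1)) = Mul(-52778, Pow(Mul(-62313, Add(21222, 22962)), -1)) = Mul(-52778, Pow(Mul(-62313, 44184), -1)) = Mul(-52778, Pow(-2753237592, -1)) = Mul(-52778, Rational(-1, 2753237592)) = Rational(26389, 1376618796)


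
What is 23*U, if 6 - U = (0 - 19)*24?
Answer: 10626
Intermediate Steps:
U = 462 (U = 6 - (0 - 19)*24 = 6 - (-19)*24 = 6 - 1*(-456) = 6 + 456 = 462)
23*U = 23*462 = 10626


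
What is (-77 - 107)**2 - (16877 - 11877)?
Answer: 28856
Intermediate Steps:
(-77 - 107)**2 - (16877 - 11877) = (-184)**2 - 1*5000 = 33856 - 5000 = 28856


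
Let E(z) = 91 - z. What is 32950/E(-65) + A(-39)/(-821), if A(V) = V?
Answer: 13529017/64038 ≈ 211.27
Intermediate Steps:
32950/E(-65) + A(-39)/(-821) = 32950/(91 - 1*(-65)) - 39/(-821) = 32950/(91 + 65) - 39*(-1/821) = 32950/156 + 39/821 = 32950*(1/156) + 39/821 = 16475/78 + 39/821 = 13529017/64038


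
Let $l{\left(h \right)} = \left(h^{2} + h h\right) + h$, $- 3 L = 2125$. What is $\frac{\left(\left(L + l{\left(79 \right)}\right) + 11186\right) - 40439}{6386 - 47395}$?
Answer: $\frac{52201}{123027} \approx 0.42431$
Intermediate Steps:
$L = - \frac{2125}{3}$ ($L = \left(- \frac{1}{3}\right) 2125 = - \frac{2125}{3} \approx -708.33$)
$l{\left(h \right)} = h + 2 h^{2}$ ($l{\left(h \right)} = \left(h^{2} + h^{2}\right) + h = 2 h^{2} + h = h + 2 h^{2}$)
$\frac{\left(\left(L + l{\left(79 \right)}\right) + 11186\right) - 40439}{6386 - 47395} = \frac{\left(\left(- \frac{2125}{3} + 79 \left(1 + 2 \cdot 79\right)\right) + 11186\right) - 40439}{6386 - 47395} = \frac{\left(\left(- \frac{2125}{3} + 79 \left(1 + 158\right)\right) + 11186\right) - 40439}{-41009} = \left(\left(\left(- \frac{2125}{3} + 79 \cdot 159\right) + 11186\right) - 40439\right) \left(- \frac{1}{41009}\right) = \left(\left(\left(- \frac{2125}{3} + 12561\right) + 11186\right) - 40439\right) \left(- \frac{1}{41009}\right) = \left(\left(\frac{35558}{3} + 11186\right) - 40439\right) \left(- \frac{1}{41009}\right) = \left(\frac{69116}{3} - 40439\right) \left(- \frac{1}{41009}\right) = \left(- \frac{52201}{3}\right) \left(- \frac{1}{41009}\right) = \frac{52201}{123027}$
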